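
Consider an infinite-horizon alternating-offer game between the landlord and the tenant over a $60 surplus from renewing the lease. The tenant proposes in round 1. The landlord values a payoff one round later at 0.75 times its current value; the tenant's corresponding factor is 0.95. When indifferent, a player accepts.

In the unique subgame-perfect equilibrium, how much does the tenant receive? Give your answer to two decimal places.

52.17

In a stationary SPE each proposer offers the other exactly their discounted continuation value.
If the tenant keeps x when proposing and the landlord keeps y when proposing, then x = 60 − 0.75y and y = 60 − 0.95x.
Solving: x = 60(1 − 0.75) / (1 − 0.95·0.75) = 15 / 0.2875 ≈ 52.1739.
The landlord gets 60 − 52.1739 ≈ 7.8261.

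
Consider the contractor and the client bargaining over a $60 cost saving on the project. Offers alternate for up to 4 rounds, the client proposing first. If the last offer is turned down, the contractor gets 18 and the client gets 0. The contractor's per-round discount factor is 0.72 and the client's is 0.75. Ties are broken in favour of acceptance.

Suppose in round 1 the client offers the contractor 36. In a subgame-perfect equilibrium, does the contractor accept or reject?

Round 4 (the contractor proposes): rejection yields 0 for the client; the contractor offers 0 and keeps 60.
Round 3 (the client proposes): the contractor can get 60 next round, worth 0.72 × 60 = 43.2 now; the client offers that and keeps 16.8.
Round 2 (the contractor proposes): the client can get 16.8 next round, worth 0.75 × 16.8 = 12.6 now; the contractor offers that and keeps 47.4.
So by rejecting in round 1, the contractor gets 47.4 next round, worth 0.72 × 47.4 = 34.128 now.
Offer 36 ≥ 34.128, so the contractor accepts.

Accept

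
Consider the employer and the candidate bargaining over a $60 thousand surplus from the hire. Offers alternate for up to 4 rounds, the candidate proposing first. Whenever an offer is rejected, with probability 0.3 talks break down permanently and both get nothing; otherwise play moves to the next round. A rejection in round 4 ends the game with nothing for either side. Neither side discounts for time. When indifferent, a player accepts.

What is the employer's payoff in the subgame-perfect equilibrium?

33.18

Round 4 (the employer proposes): the candidate will accept anything ≥ 0, so the employer offers 0 and keeps 60.
Round 3 (the candidate proposes): rejecting gives the employer an expected 0.7 × 60 = 42. The candidate offers 42 and keeps 60 − 42 = 18.
Round 2 (the employer proposes): rejecting gives the candidate an expected 0.7 × 18 = 12.6. The employer offers 12.6 and keeps 60 − 12.6 = 47.4.
Round 1 (the candidate proposes): rejecting gives the employer an expected 0.7 × 47.4 = 33.18; the candidate offers that and keeps 26.82.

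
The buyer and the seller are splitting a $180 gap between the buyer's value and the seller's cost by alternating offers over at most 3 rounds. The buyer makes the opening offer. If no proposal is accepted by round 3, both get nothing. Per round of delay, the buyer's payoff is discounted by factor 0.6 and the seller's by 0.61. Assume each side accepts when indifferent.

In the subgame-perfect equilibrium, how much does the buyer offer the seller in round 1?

43.92

By backward induction:
Round 3 (the buyer proposes): rejection yields 0 for the seller; the buyer offers 0 and keeps 180.
Round 2 (the seller proposes): the buyer can get 180 next round, worth 0.6 × 180 = 108 now. The seller offers 108 and keeps 180 − 108 = 72.
Round 1 (the buyer proposes): the seller can get 72 next round, worth 0.61 × 72 = 43.92 now; the buyer offers that and keeps 136.08.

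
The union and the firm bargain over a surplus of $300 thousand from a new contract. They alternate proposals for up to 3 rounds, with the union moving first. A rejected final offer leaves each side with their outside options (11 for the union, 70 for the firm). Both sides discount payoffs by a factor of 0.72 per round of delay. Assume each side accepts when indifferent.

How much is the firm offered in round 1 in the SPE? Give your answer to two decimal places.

Round 3 (the union proposes): the firm gets 70 if talks fail, so the union offers 70 and keeps 230.
Round 2 (the firm proposes): the union can get 230 next round, worth 0.72 × 230 = 165.6 now. The firm offers 165.6 and keeps 300 − 165.6 = 134.4.
Round 1 (the union proposes): the firm can get 134.4 next round, worth 0.72 × 134.4 = 96.768 now, so the union offers 96.768, keeping 203.232.

96.77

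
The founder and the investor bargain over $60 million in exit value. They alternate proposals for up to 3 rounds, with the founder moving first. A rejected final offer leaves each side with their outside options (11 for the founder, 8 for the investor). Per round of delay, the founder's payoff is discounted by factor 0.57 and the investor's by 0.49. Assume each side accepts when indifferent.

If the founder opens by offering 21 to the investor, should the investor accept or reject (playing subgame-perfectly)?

Round 3 (the founder proposes): the investor gets 8 if talks fail, so the founder offers 8 and keeps 52.
Round 2 (the investor proposes): the founder can get 52 next round, worth 0.57 × 52 = 29.64 now, so the investor offers 29.64, keeping 30.36.
So by rejecting in round 1, the investor gets 30.36 next round, worth 0.49 × 30.36 = 14.8764 now.
Offer 21 ≥ 14.8764, so the investor accepts.

Accept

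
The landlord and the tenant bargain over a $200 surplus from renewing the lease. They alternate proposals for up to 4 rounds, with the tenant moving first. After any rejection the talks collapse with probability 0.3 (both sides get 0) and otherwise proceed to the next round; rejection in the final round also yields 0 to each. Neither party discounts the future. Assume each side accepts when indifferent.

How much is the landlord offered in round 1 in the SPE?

Round 4 (the landlord proposes): the tenant will accept anything ≥ 0, so the landlord offers 0 and keeps 200.
Round 3 (the tenant proposes): rejecting gives the landlord an expected 0.7 × 200 = 140. The tenant offers 140 and keeps 200 − 140 = 60.
Round 2 (the landlord proposes): rejecting gives the tenant an expected 0.7 × 60 = 42, so the landlord offers 42, keeping 158.
Round 1 (the tenant proposes): rejecting gives the landlord an expected 0.7 × 158 = 110.6; the tenant offers that and keeps 89.4.

110.6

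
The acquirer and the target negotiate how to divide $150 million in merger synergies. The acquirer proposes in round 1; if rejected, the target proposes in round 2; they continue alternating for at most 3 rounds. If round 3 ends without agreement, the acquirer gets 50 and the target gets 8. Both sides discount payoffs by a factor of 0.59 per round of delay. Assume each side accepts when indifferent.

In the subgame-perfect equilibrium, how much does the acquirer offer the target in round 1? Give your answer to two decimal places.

By backward induction:
Round 3 (the acquirer proposes): the target gets 8 if talks fail, so the acquirer offers 8 and keeps 142.
Round 2 (the target proposes): the acquirer can get 142 next round, worth 0.59 × 142 = 83.78 now. The target offers 83.78 and keeps 150 − 83.78 = 66.22.
Round 1 (the acquirer proposes): the target can get 66.22 next round, worth 0.59 × 66.22 = 39.0698 now; the acquirer offers that and keeps 110.9302.

39.07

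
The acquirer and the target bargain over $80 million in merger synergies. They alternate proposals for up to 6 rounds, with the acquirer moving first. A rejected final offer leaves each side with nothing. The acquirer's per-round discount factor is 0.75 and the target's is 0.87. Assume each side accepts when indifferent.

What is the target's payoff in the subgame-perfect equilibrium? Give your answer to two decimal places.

Work backward from the last round.
Round 6 (the target proposes): the acquirer will accept anything ≥ 0, so the target offers 0 and keeps 80.
Round 5 (the acquirer proposes): the target can get 80 next round, worth 0.87 × 80 = 69.6 now, so the acquirer offers 69.6, keeping 10.4.
Round 4 (the target proposes): the acquirer can get 10.4 next round, worth 0.75 × 10.4 = 7.8 now; the target offers that and keeps 72.2.
Round 3 (the acquirer proposes): the target can get 72.2 next round, worth 0.87 × 72.2 = 62.814 now, so the acquirer offers 62.814, keeping 17.186.
Round 2 (the target proposes): the acquirer can get 17.186 next round, worth 0.75 × 17.186 = 12.8895 now. The target offers 12.8895 and keeps 80 − 12.8895 = 67.1105.
Round 1 (the acquirer proposes): the target can get 67.1105 next round, worth 0.87 × 67.1105 = 58.386135 now, so the acquirer offers 58.386135, keeping 21.613865.

58.39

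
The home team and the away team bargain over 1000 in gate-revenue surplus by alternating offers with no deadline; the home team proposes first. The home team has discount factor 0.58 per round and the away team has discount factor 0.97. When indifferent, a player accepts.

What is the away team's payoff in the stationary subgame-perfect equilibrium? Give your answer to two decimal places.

When the home team proposes, the away team accepts any offer worth at least 0.97 times what the away team would get by proposing next round; and vice versa.
This gives x = 1000 − 0.97y and y = 1000 − 0.58x, where x and y are each side's share when it proposes.
Hence (1 − 0.97·0.58)x = 1000(1 − 0.97), i.e. 0.4374·x = 30.
x ≈ 68.5871; the away team's share is 1000 − x ≈ 931.4129.

931.41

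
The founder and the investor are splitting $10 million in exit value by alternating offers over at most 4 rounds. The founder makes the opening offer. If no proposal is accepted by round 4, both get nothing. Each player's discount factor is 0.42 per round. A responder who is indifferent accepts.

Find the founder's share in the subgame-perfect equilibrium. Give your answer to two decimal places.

6.82

By backward induction:
Round 4 (the investor proposes): the founder will accept anything ≥ 0, so the investor offers 0 and keeps 10.
Round 3 (the founder proposes): the investor can get 10 next round, worth 0.42 × 10 = 4.2 now; the founder offers that and keeps 5.8.
Round 2 (the investor proposes): the founder can get 5.8 next round, worth 0.42 × 5.8 = 2.436 now; the investor offers that and keeps 7.564.
Round 1 (the founder proposes): the investor can get 7.564 next round, worth 0.42 × 7.564 = 3.17688 now. The founder offers 3.17688 and keeps 10 − 3.17688 = 6.82312.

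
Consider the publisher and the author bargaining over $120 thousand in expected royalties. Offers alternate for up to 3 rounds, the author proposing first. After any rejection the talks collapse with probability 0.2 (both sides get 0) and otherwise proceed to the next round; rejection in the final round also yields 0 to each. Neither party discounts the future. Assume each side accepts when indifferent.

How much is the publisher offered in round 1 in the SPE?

19.2

By backward induction:
Round 3 (the author proposes): rejection yields 0 for the publisher; the author offers 0 and keeps 120.
Round 2 (the publisher proposes): rejecting gives the author an expected 0.8 × 120 = 96. The publisher offers 96 and keeps 120 − 96 = 24.
Round 1 (the author proposes): rejecting gives the publisher an expected 0.8 × 24 = 19.2, so the author offers 19.2, keeping 100.8.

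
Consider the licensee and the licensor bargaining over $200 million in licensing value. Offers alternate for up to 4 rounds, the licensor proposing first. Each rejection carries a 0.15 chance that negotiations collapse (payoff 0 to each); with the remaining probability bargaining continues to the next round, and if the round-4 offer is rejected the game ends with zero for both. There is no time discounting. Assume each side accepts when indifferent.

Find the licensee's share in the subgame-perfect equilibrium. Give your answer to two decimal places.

148.33

Round 4 (the licensee proposes): the licensor will accept anything ≥ 0, so the licensee offers 0 and keeps 200.
Round 3 (the licensor proposes): rejecting gives the licensee an expected 0.85 × 200 = 170; the licensor offers that and keeps 30.
Round 2 (the licensee proposes): rejecting gives the licensor an expected 0.85 × 30 = 25.5. The licensee offers 25.5 and keeps 200 − 25.5 = 174.5.
Round 1 (the licensor proposes): rejecting gives the licensee an expected 0.85 × 174.5 = 148.325. The licensor offers 148.325 and keeps 200 − 148.325 = 51.675.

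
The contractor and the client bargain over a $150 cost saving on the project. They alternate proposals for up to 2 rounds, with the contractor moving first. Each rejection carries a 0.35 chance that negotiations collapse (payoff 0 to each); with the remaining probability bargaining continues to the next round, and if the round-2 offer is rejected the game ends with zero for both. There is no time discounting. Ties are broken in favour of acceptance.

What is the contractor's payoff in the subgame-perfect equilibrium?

Round 2 (the client proposes): rejection yields 0 for the contractor; the client offers 0 and keeps 150.
Round 1 (the contractor proposes): rejecting gives the client an expected 0.65 × 150 = 97.5. The contractor offers 97.5 and keeps 150 − 97.5 = 52.5.

52.5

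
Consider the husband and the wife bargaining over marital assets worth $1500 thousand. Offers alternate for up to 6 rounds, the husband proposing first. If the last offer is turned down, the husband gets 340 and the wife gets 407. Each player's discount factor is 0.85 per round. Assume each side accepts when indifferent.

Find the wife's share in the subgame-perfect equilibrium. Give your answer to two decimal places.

Round 6 (the wife proposes): the husband gets 340 if talks fail, so the wife offers 340 and keeps 1160.
Round 5 (the husband proposes): the wife can get 1160 next round, worth 0.85 × 1160 = 986 now. The husband offers 986 and keeps 1500 − 986 = 514.
Round 4 (the wife proposes): the husband can get 514 next round, worth 0.85 × 514 = 436.9 now; the wife offers that and keeps 1063.1.
Round 3 (the husband proposes): the wife can get 1063.1 next round, worth 0.85 × 1063.1 = 903.635 now. The husband offers 903.635 and keeps 1500 − 903.635 = 596.365.
Round 2 (the wife proposes): the husband can get 596.365 next round, worth 0.85 × 596.365 = 506.91025 now; the wife offers that and keeps 993.08975.
Round 1 (the husband proposes): the wife can get 993.08975 next round, worth 0.85 × 993.08975 = 844.1262875 now. The husband offers 844.1262875 and keeps 1500 − 844.1262875 = 655.8737125.

844.13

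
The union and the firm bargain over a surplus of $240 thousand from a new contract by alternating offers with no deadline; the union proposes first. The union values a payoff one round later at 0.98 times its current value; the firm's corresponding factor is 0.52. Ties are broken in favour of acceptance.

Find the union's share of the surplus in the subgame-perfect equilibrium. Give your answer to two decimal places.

234.91

Let x be the union's share when the union proposes and y be the firm's share when the firm proposes.
The firm accepts iff offered ≥ 0.52·y, so x = 240 − 0.52y. Symmetrically y = 240 − 0.98x.
Substituting: x = 240 − 0.52(240 − 0.98x), giving x(1 − 0.98·0.52) = 240(1 − 0.52).
So x = 240 × 0.48 / 0.4904 ≈ 234.9103, and the firm receives 240 − x ≈ 5.0897.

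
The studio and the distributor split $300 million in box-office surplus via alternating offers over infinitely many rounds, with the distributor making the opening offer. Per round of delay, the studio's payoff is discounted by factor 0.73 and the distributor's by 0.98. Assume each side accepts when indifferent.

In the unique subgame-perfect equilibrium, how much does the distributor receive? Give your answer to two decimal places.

When the distributor proposes, the studio accepts any offer worth at least 0.73 times what the studio would get by proposing next round; and vice versa.
This gives x = 300 − 0.73y and y = 300 − 0.98x, where x and y are each side's share when it proposes.
Hence (1 − 0.73·0.98)x = 300(1 − 0.73), i.e. 0.2846·x = 81.
x ≈ 284.6100; the studio's share is 300 − x ≈ 15.3900.

284.61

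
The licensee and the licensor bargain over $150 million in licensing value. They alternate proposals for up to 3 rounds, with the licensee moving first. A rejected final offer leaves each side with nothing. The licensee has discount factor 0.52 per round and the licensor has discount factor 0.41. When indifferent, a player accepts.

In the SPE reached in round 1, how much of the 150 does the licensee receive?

Round 3 (the licensee proposes): rejection yields 0 for the licensor; the licensee offers 0 and keeps 150.
Round 2 (the licensor proposes): the licensee can get 150 next round, worth 0.52 × 150 = 78 now, so the licensor offers 78, keeping 72.
Round 1 (the licensee proposes): the licensor can get 72 next round, worth 0.41 × 72 = 29.52 now. The licensee offers 29.52 and keeps 150 − 29.52 = 120.48.

120.48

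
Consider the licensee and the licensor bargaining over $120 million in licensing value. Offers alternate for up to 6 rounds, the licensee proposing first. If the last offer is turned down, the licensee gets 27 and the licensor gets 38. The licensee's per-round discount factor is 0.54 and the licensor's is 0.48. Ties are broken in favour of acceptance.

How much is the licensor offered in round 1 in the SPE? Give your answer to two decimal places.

Round 6 (the licensor proposes): the licensee gets 27 if talks fail, so the licensor offers 27 and keeps 93.
Round 5 (the licensee proposes): the licensor can get 93 next round, worth 0.48 × 93 = 44.64 now; the licensee offers that and keeps 75.36.
Round 4 (the licensor proposes): the licensee can get 75.36 next round, worth 0.54 × 75.36 = 40.6944 now. The licensor offers 40.6944 and keeps 120 − 40.6944 = 79.3056.
Round 3 (the licensee proposes): the licensor can get 79.3056 next round, worth 0.48 × 79.3056 = 38.066688 now, so the licensee offers 38.066688, keeping 81.933312.
Round 2 (the licensor proposes): the licensee can get 81.933312 next round, worth 0.54 × 81.933312 = 44.24398848 now; the licensor offers that and keeps 75.75601152.
Round 1 (the licensee proposes): the licensor can get 75.75601152 next round, worth 0.48 × 75.75601152 = 36.3628855296 now, so the licensee offers 36.3628855296, keeping 83.6371144704.

36.36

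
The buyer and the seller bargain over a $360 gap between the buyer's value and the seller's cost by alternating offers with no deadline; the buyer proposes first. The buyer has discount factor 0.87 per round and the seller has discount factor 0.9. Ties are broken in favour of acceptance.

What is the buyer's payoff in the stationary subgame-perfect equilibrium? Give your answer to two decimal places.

165.90

Let x be the buyer's share when the buyer proposes and y be the seller's share when the seller proposes.
The seller accepts iff offered ≥ 0.9·y, so x = 360 − 0.9y. Symmetrically y = 360 − 0.87x.
Substituting: x = 360 − 0.9(360 − 0.87x), giving x(1 − 0.87·0.9) = 360(1 − 0.9).
So x = 360 × 0.1 / 0.217 ≈ 165.8986, and the seller receives 360 − x ≈ 194.1014.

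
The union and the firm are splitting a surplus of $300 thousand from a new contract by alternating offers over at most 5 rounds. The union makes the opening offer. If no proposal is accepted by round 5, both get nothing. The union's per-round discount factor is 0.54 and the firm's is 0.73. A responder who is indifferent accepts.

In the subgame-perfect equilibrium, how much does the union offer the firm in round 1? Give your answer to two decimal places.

140.45

Round 5 (the union proposes): the firm will accept anything ≥ 0, so the union offers 0 and keeps 300.
Round 4 (the firm proposes): the union can get 300 next round, worth 0.54 × 300 = 162 now, so the firm offers 162, keeping 138.
Round 3 (the union proposes): the firm can get 138 next round, worth 0.73 × 138 = 100.74 now; the union offers that and keeps 199.26.
Round 2 (the firm proposes): the union can get 199.26 next round, worth 0.54 × 199.26 = 107.6004 now. The firm offers 107.6004 and keeps 300 − 107.6004 = 192.3996.
Round 1 (the union proposes): the firm can get 192.3996 next round, worth 0.73 × 192.3996 = 140.451708 now; the union offers that and keeps 159.548292.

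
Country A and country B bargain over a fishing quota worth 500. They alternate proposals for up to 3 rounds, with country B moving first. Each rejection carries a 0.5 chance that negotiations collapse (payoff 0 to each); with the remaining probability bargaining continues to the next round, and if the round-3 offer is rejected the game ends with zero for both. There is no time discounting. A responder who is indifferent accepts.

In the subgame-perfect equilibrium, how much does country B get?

By backward induction:
Round 3 (country B proposes): rejection yields 0 for country A; country B offers 0 and keeps 500.
Round 2 (country A proposes): rejecting gives country B an expected 0.5 × 500 = 250; country A offers that and keeps 250.
Round 1 (country B proposes): rejecting gives country A an expected 0.5 × 250 = 125; country B offers that and keeps 375.

375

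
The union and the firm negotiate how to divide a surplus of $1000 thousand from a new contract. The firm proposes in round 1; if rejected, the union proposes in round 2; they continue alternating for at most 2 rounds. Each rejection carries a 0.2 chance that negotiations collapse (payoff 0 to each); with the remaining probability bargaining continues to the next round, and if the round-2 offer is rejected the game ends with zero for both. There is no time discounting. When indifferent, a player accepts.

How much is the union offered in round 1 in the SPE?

800

Round 2 (the union proposes): rejection yields 0 for the firm; the union offers 0 and keeps 1000.
Round 1 (the firm proposes): rejecting gives the union an expected 0.8 × 1000 = 800, so the firm offers 800, keeping 200.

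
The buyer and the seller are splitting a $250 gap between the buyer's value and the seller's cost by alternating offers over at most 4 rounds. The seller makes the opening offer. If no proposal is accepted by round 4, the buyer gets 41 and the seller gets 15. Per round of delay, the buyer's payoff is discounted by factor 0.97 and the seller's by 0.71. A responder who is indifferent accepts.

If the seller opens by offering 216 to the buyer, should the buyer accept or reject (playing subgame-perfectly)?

Reject

Work out the buyer's continuation value if the offer is rejected.
Round 4 (the buyer proposes): the seller gets 15 if talks fail, so the buyer offers 15 and keeps 235.
Round 3 (the seller proposes): the buyer can get 235 next round, worth 0.97 × 235 = 227.95 now, so the seller offers 227.95, keeping 22.05.
Round 2 (the buyer proposes): the seller can get 22.05 next round, worth 0.71 × 22.05 = 15.6555 now, so the buyer offers 15.6555, keeping 234.3445.
So by rejecting in round 1, the buyer gets 234.3445 next round, worth 0.97 × 234.3445 = 227.314165 now.
Offer 216 < 227.314165, so the buyer rejects.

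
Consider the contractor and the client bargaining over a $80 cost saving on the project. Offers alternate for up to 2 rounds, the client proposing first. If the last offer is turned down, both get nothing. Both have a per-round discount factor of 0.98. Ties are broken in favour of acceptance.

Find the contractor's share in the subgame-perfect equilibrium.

Work backward from the last round.
Round 2 (the contractor proposes): rejection yields 0 for the client; the contractor offers 0 and keeps 80.
Round 1 (the client proposes): the contractor can get 80 next round, worth 0.98 × 80 = 78.4 now. The client offers 78.4 and keeps 80 − 78.4 = 1.6.

78.4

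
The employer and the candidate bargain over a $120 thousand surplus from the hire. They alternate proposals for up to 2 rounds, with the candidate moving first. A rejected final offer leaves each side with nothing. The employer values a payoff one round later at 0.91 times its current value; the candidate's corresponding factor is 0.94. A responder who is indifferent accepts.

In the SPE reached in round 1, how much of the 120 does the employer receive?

109.2

Round 2 (the employer proposes): rejection yields 0 for the candidate; the employer offers 0 and keeps 120.
Round 1 (the candidate proposes): the employer can get 120 next round, worth 0.91 × 120 = 109.2 now, so the candidate offers 109.2, keeping 10.8.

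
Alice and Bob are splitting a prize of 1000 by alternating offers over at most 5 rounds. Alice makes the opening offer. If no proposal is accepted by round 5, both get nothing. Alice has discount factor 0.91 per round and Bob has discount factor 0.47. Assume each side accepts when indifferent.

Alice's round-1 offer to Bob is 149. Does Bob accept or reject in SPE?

Round 5 (Alice proposes): Bob will accept anything ≥ 0, so Alice offers 0 and keeps 1000.
Round 4 (Bob proposes): Alice can get 1000 next round, worth 0.91 × 1000 = 910 now, so Bob offers 910, keeping 90.
Round 3 (Alice proposes): Bob can get 90 next round, worth 0.47 × 90 = 42.3 now. Alice offers 42.3 and keeps 1000 − 42.3 = 957.7.
Round 2 (Bob proposes): Alice can get 957.7 next round, worth 0.91 × 957.7 = 871.507 now; Bob offers that and keeps 128.493.
So by rejecting in round 1, Bob gets 128.493 next round, worth 0.47 × 128.493 = 60.39171 now.
Offer 149 ≥ 60.39171, so Bob accepts.

Accept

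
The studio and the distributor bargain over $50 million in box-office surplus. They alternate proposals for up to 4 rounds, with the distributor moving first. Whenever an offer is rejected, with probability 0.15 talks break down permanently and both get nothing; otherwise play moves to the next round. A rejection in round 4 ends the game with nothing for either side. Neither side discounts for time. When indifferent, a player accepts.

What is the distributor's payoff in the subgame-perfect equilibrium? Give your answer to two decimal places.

Round 4 (the studio proposes): rejection yields 0 for the distributor; the studio offers 0 and keeps 50.
Round 3 (the distributor proposes): rejecting gives the studio an expected 0.85 × 50 = 42.5; the distributor offers that and keeps 7.5.
Round 2 (the studio proposes): rejecting gives the distributor an expected 0.85 × 7.5 = 6.375, so the studio offers 6.375, keeping 43.625.
Round 1 (the distributor proposes): rejecting gives the studio an expected 0.85 × 43.625 = 37.08125; the distributor offers that and keeps 12.91875.

12.92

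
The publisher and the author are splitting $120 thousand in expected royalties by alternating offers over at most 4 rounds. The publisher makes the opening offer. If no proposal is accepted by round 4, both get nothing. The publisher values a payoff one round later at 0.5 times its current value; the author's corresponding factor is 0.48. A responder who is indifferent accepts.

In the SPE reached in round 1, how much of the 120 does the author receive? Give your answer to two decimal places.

42.62

Work backward from the last round.
Round 4 (the author proposes): the publisher will accept anything ≥ 0, so the author offers 0 and keeps 120.
Round 3 (the publisher proposes): the author can get 120 next round, worth 0.48 × 120 = 57.6 now. The publisher offers 57.6 and keeps 120 − 57.6 = 62.4.
Round 2 (the author proposes): the publisher can get 62.4 next round, worth 0.5 × 62.4 = 31.2 now; the author offers that and keeps 88.8.
Round 1 (the publisher proposes): the author can get 88.8 next round, worth 0.48 × 88.8 = 42.624 now; the publisher offers that and keeps 77.376.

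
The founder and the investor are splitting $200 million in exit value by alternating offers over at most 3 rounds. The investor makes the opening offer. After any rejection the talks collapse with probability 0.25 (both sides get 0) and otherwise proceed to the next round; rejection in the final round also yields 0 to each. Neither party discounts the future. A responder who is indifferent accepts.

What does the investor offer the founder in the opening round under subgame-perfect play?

Round 3 (the investor proposes): rejection yields 0 for the founder; the investor offers 0 and keeps 200.
Round 2 (the founder proposes): rejecting gives the investor an expected 0.75 × 200 = 150; the founder offers that and keeps 50.
Round 1 (the investor proposes): rejecting gives the founder an expected 0.75 × 50 = 37.5. The investor offers 37.5 and keeps 200 − 37.5 = 162.5.

37.5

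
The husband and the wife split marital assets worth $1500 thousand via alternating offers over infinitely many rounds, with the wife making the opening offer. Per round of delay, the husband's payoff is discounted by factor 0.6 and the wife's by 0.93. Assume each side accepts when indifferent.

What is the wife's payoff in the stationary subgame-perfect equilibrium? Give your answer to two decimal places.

In a stationary SPE each proposer offers the other exactly their discounted continuation value.
If the wife keeps x when proposing and the husband keeps y when proposing, then x = 1500 − 0.6y and y = 1500 − 0.93x.
Solving: x = 1500(1 − 0.6) / (1 − 0.93·0.6) = 600 / 0.442 ≈ 1357.4661.
The husband gets 1500 − 1357.4661 ≈ 142.5339.

1357.47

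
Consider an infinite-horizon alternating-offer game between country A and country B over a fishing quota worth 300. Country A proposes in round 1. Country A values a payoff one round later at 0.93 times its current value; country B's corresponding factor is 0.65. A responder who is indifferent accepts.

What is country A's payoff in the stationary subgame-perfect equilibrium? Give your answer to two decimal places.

265.49

Let x be country A's share when country A proposes and y be country B's share when country B proposes.
Country B accepts iff offered ≥ 0.65·y, so x = 300 − 0.65y. Symmetrically y = 300 − 0.93x.
Substituting: x = 300 − 0.65(300 − 0.93x), giving x(1 − 0.93·0.65) = 300(1 − 0.65).
So x = 300 × 0.35 / 0.3955 ≈ 265.4867, and country B receives 300 − x ≈ 34.5133.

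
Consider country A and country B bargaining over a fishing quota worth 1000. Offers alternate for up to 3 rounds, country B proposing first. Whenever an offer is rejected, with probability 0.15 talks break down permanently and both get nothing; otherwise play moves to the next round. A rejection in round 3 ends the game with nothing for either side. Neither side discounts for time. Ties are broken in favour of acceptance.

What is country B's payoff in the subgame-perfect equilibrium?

Round 3 (country B proposes): country A will accept anything ≥ 0, so country B offers 0 and keeps 1000.
Round 2 (country A proposes): rejecting gives country B an expected 0.85 × 1000 = 850, so country A offers 850, keeping 150.
Round 1 (country B proposes): rejecting gives country A an expected 0.85 × 150 = 127.5. Country B offers 127.5 and keeps 1000 − 127.5 = 872.5.

872.5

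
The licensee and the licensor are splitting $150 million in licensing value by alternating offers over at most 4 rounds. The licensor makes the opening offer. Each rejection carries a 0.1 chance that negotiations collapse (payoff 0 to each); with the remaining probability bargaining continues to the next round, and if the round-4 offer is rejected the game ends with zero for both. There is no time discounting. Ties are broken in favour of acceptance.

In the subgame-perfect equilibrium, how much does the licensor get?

27.15

By backward induction:
Round 4 (the licensee proposes): rejection yields 0 for the licensor; the licensee offers 0 and keeps 150.
Round 3 (the licensor proposes): rejecting gives the licensee an expected 0.9 × 150 = 135. The licensor offers 135 and keeps 150 − 135 = 15.
Round 2 (the licensee proposes): rejecting gives the licensor an expected 0.9 × 15 = 13.5; the licensee offers that and keeps 136.5.
Round 1 (the licensor proposes): rejecting gives the licensee an expected 0.9 × 136.5 = 122.85. The licensor offers 122.85 and keeps 150 − 122.85 = 27.15.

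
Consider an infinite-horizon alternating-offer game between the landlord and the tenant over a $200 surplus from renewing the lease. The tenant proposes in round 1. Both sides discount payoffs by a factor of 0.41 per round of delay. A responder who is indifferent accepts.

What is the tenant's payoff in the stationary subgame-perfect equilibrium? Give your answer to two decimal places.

141.84

Let x be the tenant's share when the tenant proposes and y be the landlord's share when the landlord proposes.
The landlord accepts iff offered ≥ 0.41·y, so x = 200 − 0.41y. Symmetrically y = 200 − 0.41x.
Substituting: x = 200 − 0.41(200 − 0.41x), giving x(1 − 0.41·0.41) = 200(1 − 0.41).
So x = 200 × 0.59 / 0.8319 ≈ 141.8440, and the landlord receives 200 − x ≈ 58.1560.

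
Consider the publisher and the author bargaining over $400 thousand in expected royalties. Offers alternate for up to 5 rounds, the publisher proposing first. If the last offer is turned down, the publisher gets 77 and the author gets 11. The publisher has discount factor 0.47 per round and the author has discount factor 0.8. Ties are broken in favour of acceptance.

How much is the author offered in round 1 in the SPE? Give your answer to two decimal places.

Round 5 (the publisher proposes): the author gets 11 if talks fail, so the publisher offers 11 and keeps 389.
Round 4 (the author proposes): the publisher can get 389 next round, worth 0.47 × 389 = 182.83 now. The author offers 182.83 and keeps 400 − 182.83 = 217.17.
Round 3 (the publisher proposes): the author can get 217.17 next round, worth 0.8 × 217.17 = 173.736 now, so the publisher offers 173.736, keeping 226.264.
Round 2 (the author proposes): the publisher can get 226.264 next round, worth 0.47 × 226.264 = 106.34408 now; the author offers that and keeps 293.65592.
Round 1 (the publisher proposes): the author can get 293.65592 next round, worth 0.8 × 293.65592 = 234.924736 now. The publisher offers 234.924736 and keeps 400 − 234.924736 = 165.075264.

234.92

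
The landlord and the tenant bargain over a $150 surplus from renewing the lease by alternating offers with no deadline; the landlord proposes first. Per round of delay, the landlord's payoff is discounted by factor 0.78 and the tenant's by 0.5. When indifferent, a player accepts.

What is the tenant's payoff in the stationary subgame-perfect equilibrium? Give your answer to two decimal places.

When the landlord proposes, the tenant accepts any offer worth at least 0.5 times what the tenant would get by proposing next round; and vice versa.
This gives x = 150 − 0.5y and y = 150 − 0.78x, where x and y are each side's share when it proposes.
Hence (1 − 0.5·0.78)x = 150(1 − 0.5), i.e. 0.61·x = 75.
x ≈ 122.9508; the tenant's share is 150 − x ≈ 27.0492.

27.05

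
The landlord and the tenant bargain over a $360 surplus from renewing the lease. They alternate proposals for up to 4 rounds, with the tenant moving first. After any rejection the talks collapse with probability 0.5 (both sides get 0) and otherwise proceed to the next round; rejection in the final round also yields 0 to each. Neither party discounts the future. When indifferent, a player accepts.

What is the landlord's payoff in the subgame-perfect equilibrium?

135

Round 4 (the landlord proposes): the tenant will accept anything ≥ 0, so the landlord offers 0 and keeps 360.
Round 3 (the tenant proposes): rejecting gives the landlord an expected 0.5 × 360 = 180. The tenant offers 180 and keeps 360 − 180 = 180.
Round 2 (the landlord proposes): rejecting gives the tenant an expected 0.5 × 180 = 90. The landlord offers 90 and keeps 360 − 90 = 270.
Round 1 (the tenant proposes): rejecting gives the landlord an expected 0.5 × 270 = 135; the tenant offers that and keeps 225.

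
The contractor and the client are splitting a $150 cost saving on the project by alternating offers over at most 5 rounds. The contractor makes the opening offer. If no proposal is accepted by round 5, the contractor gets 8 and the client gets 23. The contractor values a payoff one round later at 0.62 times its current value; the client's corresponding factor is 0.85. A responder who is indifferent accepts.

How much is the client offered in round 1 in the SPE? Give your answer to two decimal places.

Round 5 (the contractor proposes): the client gets 23 if talks fail, so the contractor offers 23 and keeps 127.
Round 4 (the client proposes): the contractor can get 127 next round, worth 0.62 × 127 = 78.74 now, so the client offers 78.74, keeping 71.26.
Round 3 (the contractor proposes): the client can get 71.26 next round, worth 0.85 × 71.26 = 60.571 now; the contractor offers that and keeps 89.429.
Round 2 (the client proposes): the contractor can get 89.429 next round, worth 0.62 × 89.429 = 55.44598 now; the client offers that and keeps 94.55402.
Round 1 (the contractor proposes): the client can get 94.55402 next round, worth 0.85 × 94.55402 = 80.370917 now. The contractor offers 80.370917 and keeps 150 − 80.370917 = 69.629083.

80.37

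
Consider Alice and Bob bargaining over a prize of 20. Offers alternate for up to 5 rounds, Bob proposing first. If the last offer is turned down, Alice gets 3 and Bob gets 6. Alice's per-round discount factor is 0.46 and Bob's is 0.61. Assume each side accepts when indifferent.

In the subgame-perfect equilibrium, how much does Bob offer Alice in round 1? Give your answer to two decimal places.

Round 5 (Bob proposes): Alice gets 3 if talks fail, so Bob offers 3 and keeps 17.
Round 4 (Alice proposes): Bob can get 17 next round, worth 0.61 × 17 = 10.37 now; Alice offers that and keeps 9.63.
Round 3 (Bob proposes): Alice can get 9.63 next round, worth 0.46 × 9.63 = 4.4298 now; Bob offers that and keeps 15.5702.
Round 2 (Alice proposes): Bob can get 15.5702 next round, worth 0.61 × 15.5702 = 9.497822 now; Alice offers that and keeps 10.502178.
Round 1 (Bob proposes): Alice can get 10.502178 next round, worth 0.46 × 10.502178 = 4.83100188 now, so Bob offers 4.83100188, keeping 15.16899812.

4.83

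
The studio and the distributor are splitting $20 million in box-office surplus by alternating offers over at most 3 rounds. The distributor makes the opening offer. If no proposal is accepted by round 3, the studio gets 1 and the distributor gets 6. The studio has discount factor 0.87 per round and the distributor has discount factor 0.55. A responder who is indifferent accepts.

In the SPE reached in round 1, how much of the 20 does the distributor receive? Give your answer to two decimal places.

11.69

Work backward from the last round.
Round 3 (the distributor proposes): the studio gets 1 if talks fail, so the distributor offers 1 and keeps 19.
Round 2 (the studio proposes): the distributor can get 19 next round, worth 0.55 × 19 = 10.45 now; the studio offers that and keeps 9.55.
Round 1 (the distributor proposes): the studio can get 9.55 next round, worth 0.87 × 9.55 = 8.3085 now. The distributor offers 8.3085 and keeps 20 − 8.3085 = 11.6915.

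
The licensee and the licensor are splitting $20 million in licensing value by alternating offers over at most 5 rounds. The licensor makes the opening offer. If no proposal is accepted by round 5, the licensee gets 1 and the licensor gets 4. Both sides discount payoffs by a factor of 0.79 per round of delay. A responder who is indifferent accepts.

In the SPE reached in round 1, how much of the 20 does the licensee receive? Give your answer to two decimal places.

Round 5 (the licensor proposes): the licensee gets 1 if talks fail, so the licensor offers 1 and keeps 19.
Round 4 (the licensee proposes): the licensor can get 19 next round, worth 0.79 × 19 = 15.01 now; the licensee offers that and keeps 4.99.
Round 3 (the licensor proposes): the licensee can get 4.99 next round, worth 0.79 × 4.99 = 3.9421 now; the licensor offers that and keeps 16.0579.
Round 2 (the licensee proposes): the licensor can get 16.0579 next round, worth 0.79 × 16.0579 = 12.685741 now, so the licensee offers 12.685741, keeping 7.314259.
Round 1 (the licensor proposes): the licensee can get 7.314259 next round, worth 0.79 × 7.314259 = 5.77826461 now, so the licensor offers 5.77826461, keeping 14.22173539.

5.78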